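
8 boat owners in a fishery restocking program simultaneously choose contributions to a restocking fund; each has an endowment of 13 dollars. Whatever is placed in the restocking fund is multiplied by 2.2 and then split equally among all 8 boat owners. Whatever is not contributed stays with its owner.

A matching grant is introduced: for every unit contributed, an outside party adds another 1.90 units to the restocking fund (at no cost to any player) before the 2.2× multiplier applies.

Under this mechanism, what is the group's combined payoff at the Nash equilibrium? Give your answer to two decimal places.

The effective private return is 2.2 × 2.90 / 8 = 0.7975, which is still under 1, so the mechanism doesn't change anyone's dominant strategy: zero contribution.
Everyone keeps their endowment and the group total is 8 × 13 = 104.

104.00 dollars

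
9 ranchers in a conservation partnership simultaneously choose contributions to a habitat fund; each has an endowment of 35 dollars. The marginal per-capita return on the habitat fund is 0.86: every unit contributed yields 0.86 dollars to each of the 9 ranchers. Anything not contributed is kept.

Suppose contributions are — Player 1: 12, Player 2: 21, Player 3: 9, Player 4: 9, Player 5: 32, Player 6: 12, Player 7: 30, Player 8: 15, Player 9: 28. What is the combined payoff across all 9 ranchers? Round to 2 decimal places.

Total contributed: 12 + 21 + 9 + 9 + 32 + 12 + 30 + 15 + 28 = 168; total kept: 9 × 35 − 168 = 147.
The habitat fund pays out 0.86 × 9 × 168 = 1300.32 in aggregate.
Group total = 147 + 1300.32 = 1447.32.

1447.32 dollars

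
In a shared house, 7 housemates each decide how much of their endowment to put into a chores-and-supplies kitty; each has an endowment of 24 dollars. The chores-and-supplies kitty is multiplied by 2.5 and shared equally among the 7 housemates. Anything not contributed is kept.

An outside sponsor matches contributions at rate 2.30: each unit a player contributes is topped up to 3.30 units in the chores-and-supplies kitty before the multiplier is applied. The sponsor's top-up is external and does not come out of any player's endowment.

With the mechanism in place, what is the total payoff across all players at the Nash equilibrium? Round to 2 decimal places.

With the mechanism, a contributed unit returns 2.5 × 3.30 / 7 = 1.1786 per unit of net cost to the contributor — now above 1 — so contributing fully is weakly dominant for every player.
At the Nash equilibrium everyone contributes 24. Group total payoff = 2.5 × 3.30 × 168 = 1386.00.

1386.00 dollars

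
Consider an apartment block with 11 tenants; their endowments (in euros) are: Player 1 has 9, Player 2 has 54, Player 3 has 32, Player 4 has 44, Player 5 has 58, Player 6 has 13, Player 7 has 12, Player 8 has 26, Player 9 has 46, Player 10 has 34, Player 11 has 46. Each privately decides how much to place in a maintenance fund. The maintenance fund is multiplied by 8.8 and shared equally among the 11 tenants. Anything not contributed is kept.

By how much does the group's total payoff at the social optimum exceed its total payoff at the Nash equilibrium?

The private return per contributed unit is 8.8/11 = 0.8000 < 1 for every player regardless of endowment, so the Nash equilibrium is zero contribution and the group total is Σ E_j = 9 + 54 + 32 + 44 + 58 + 13 + 12 + 26 + 46 + 34 + 46 = 374.
Each contributed unit returns 8.800 to the group, so the social optimum is full contribution by everyone: group total = 8.800 × 374 = 3291.20.
Efficiency loss = (8.800 − 1) × 374 = 2917.20.

2917.20 euros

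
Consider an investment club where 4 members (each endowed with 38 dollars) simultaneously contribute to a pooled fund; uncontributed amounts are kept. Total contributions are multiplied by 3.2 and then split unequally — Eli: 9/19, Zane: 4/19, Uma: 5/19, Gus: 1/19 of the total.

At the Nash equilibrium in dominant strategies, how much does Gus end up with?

44.40 dollars

A player with share s gets back 3.2·s per unit contributed, so full contribution is dominant for anyone with s > 1/3.2 = 0.3125 and zero contribution is dominant for anyone below.
Eli alone (share 9/19) is above the threshold, contributing 38; the remaining 3 contribute 0. Total contributed: 38.
Gus keeps 38 and receives 3.2 × 38 × 1/19 = 6.40 from the pooled fund, for a payoff of 44.40.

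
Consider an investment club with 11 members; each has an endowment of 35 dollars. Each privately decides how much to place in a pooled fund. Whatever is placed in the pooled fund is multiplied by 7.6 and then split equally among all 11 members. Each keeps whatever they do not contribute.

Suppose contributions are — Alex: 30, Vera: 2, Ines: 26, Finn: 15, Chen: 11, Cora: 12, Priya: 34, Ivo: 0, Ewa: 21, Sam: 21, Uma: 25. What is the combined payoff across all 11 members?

Total contributed: 30 + 2 + 26 + 15 + 11 + 12 + 34 + 0 + 21 + 21 + 25 = 197; total kept: 11 × 35 − 197 = 188.
The pooled fund pays out 7.6 × 197 = 1497.20 in aggregate.
Group total = 188 + 1497.20 = 1685.20.

1685.20 dollars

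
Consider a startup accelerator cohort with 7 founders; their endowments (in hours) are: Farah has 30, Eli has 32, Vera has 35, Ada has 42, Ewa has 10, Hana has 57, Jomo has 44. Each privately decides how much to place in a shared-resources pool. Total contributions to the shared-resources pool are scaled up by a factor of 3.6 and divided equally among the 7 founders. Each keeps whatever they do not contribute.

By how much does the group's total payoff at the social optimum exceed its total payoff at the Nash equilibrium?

The private return per contributed unit is 3.6/7 = 0.5143 < 1 for every player regardless of endowment, so the Nash equilibrium is zero contribution and the group total is Σ E_j = 30 + 32 + 35 + 42 + 10 + 57 + 44 = 250.
Each contributed unit returns 3.600 to the group, so the social optimum is full contribution by everyone: group total = 3.600 × 250 = 900.00.
Efficiency loss = (3.600 − 1) × 250 = 650.00.

650.00 hours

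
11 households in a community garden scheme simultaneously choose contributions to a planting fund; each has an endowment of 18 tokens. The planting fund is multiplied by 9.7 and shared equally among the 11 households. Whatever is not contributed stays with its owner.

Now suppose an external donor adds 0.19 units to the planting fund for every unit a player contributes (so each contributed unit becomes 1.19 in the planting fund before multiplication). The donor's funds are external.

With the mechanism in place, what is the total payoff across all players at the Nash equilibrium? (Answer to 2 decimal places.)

The effective private return per unit is now 9.7 × 1.19 / 11 = 1.0494 > 1, so every player's dominant strategy flips to full contribution.
At the Nash equilibrium everyone contributes 18. Group total payoff = 9.7 × 1.19 × 198 = 2285.51.

2285.51 tokens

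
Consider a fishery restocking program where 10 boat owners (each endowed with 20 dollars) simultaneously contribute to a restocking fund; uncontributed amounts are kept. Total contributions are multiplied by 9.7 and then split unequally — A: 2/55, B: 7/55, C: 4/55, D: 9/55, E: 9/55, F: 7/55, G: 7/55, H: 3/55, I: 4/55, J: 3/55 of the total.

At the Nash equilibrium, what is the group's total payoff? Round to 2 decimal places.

Player j's private return per contributed unit is 9.7 × (j's share). Contributing is weakly dominant for j when that share is at least 1/9.7 = 0.1031, and contributing 0 is dominant otherwise.
The shares above 0.1031 belong to B, D, E, F and G, contributing 20 each; the remaining 5 contribute 0. Total contributed: 100.
The restocking fund pays out 9.7 × 100 = 970.00 in total (split across the unequal shares, but the aggregate is all that matters for the group sum).
The 5 free-riders keep 20 each, adding 100. Group total = 100 + 970.00 = 1070.00.

1070.00 dollars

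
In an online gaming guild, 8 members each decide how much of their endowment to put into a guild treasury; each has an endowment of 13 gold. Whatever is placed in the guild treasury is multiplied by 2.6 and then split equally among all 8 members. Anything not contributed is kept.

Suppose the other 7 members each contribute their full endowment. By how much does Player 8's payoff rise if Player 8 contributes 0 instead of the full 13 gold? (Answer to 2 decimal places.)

8.78 gold

Switching from a contribution of 13 to 0 lets Player 8 keep an extra 13 gold, but lowers the guild treasury by 13, which costs Player 8 their own share of that drop: 2.6/8 × 13 = 4.22.
Net gain = 13 − 4.22 = 8.78. The private return per contributed unit (0.3250) is below 1, so free-riding is indeed the best response regardless of what the others do.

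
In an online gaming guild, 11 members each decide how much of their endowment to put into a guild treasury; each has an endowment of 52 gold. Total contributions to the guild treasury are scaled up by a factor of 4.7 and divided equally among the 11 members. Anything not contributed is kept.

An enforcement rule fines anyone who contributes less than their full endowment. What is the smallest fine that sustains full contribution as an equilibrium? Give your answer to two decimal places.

Given the others contribute fully, the best deviation is to contribute 0 (any partial contribution still incurs the fine and gives up units whose private return 0.4273 is below 1).
Deviating from 52 to 0 saves 52 gold but forfeits the deviator's share of the drop in the guild treasury: 4.7/11 × 52 = 22.22.
So the deviation gain is 52 − 22.22 = 29.78, and the fine must be at least 29.78 gold to wipe it out.

29.78 gold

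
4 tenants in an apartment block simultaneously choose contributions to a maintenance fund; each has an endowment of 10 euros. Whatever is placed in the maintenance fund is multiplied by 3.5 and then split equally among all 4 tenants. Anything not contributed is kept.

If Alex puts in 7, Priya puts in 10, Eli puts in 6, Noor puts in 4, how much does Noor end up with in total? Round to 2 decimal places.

Total contributed: 7 + 10 + 6 + 4 = 27.
Each receives 3.5 × 27 / 4 = 23.63 from the maintenance fund.
Noor keeps 10 − 4 = 6, so Noor's payoff is 6 + 23.63 = 29.63.

29.63 euros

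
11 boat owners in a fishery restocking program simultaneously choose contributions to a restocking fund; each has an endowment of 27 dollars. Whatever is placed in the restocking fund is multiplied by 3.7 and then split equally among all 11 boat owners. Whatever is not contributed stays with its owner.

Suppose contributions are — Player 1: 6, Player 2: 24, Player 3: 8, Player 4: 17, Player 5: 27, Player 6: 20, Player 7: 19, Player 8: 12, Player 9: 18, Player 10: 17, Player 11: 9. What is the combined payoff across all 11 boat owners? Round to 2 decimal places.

774.90 dollars

Total contributed: 6 + 24 + 8 + 17 + 27 + 20 + 19 + 12 + 18 + 17 + 9 = 177; total kept: 11 × 27 − 177 = 120.
The restocking fund pays out 3.7 × 177 = 654.90 in aggregate.
Group total = 120 + 654.90 = 774.90.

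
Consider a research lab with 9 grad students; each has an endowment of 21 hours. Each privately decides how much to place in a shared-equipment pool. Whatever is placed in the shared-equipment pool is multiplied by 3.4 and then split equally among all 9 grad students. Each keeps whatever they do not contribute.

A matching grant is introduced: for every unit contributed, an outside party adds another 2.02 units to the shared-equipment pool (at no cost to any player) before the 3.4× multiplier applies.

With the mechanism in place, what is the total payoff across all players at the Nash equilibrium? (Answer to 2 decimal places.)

Under the mechanism each unit contributed yields 3.4 × 3.02 / 9 = 1.1409 back to its contributor per unit of net cost, which exceeds 1, making full contribution the dominant choice for everyone.
So the Nash equilibrium is full contribution by all 9; the group earns 3.4 × 3.02 × 189 = 1940.65.

1940.65 hours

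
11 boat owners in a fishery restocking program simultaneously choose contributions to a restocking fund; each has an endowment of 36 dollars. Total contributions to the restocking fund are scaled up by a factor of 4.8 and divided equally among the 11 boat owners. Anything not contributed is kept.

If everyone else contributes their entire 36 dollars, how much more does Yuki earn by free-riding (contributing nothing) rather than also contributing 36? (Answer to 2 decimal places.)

20.29 dollars

Switching from a contribution of 36 to 0 lets Yuki keep an extra 36 dollars, but lowers the restocking fund by 36, which costs Yuki their own share of that drop: 4.8/11 × 36 = 15.71.
Net gain = 36 − 15.71 = 20.29. The private return per contributed unit (0.4364) is below 1, so free-riding is indeed the best response regardless of what the others do.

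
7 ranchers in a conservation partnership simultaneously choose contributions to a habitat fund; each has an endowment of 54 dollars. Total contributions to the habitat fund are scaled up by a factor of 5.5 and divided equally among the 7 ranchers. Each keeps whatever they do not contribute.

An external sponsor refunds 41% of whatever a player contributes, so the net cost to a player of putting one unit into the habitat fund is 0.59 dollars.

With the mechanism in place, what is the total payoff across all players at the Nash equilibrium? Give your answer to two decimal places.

2233.98 dollars

The effective private return per unit is now (5.5/7) / 0.59 = 1.3317 > 1, so every player's dominant strategy flips to full contribution.
So the Nash equilibrium is full contribution by all 7; the group earns 7 × (54 × 0.41 + 5.5 × 54) = 2233.98.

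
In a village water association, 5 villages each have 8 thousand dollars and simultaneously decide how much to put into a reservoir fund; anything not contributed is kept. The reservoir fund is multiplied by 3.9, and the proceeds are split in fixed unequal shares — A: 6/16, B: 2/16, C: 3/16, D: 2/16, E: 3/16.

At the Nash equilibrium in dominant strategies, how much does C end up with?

Player j's private return per contributed unit is 3.9 × (j's share). Contributing is weakly dominant for j when that share is at least 1/3.9 = 0.2564, and contributing 0 is dominant otherwise.
The only share above 0.2564 is A's 6/16, contributing 8; the remaining 4 contribute 0. Total contributed: 8.
C keeps 8 and receives 3.9 × 8 × 3/16 = 5.85 from the reservoir fund, for a payoff of 13.85.

13.85 thousand dollars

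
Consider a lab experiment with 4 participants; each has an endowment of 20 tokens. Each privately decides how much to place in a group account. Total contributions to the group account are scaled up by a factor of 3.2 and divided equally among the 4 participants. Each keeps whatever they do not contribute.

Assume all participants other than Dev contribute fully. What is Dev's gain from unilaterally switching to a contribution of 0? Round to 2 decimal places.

4.00 tokens

Switching from a contribution of 20 to 0 lets Dev keep an extra 20 tokens, but lowers the group account by 20, which costs Dev their own share of that drop: 3.2/4 × 20 = 16.00.
Net gain = 20 − 16.00 = 4.00. The private return per contributed unit (0.8000) is below 1, so free-riding is indeed the best response regardless of what the others do.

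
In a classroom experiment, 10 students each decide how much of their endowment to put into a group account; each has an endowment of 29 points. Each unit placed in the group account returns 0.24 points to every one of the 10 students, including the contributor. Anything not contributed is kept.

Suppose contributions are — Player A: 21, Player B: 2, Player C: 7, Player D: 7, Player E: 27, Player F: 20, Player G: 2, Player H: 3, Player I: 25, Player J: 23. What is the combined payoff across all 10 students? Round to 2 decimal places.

481.80 points

Total contributed: 21 + 2 + 7 + 7 + 27 + 20 + 2 + 3 + 25 + 23 = 137; total kept: 10 × 29 − 137 = 153.
The group account pays out 0.24 × 10 × 137 = 328.80 in aggregate.
Group total = 153 + 328.80 = 481.80.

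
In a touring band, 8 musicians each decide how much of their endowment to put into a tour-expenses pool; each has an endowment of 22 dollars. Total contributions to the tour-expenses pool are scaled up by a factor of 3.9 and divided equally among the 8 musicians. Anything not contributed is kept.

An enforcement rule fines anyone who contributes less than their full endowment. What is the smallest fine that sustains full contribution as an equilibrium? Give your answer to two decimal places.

Given the others contribute fully, the best deviation is to contribute 0 (any partial contribution still incurs the fine and gives up units whose private return 0.4875 is below 1).
Deviating from 22 to 0 saves 22 dollars but forfeits the deviator's share of the drop in the tour-expenses pool: 3.9/8 × 22 = 10.72.
So the deviation gain is 22 − 10.72 = 11.28, and the fine must be at least 11.28 dollars to wipe it out.

11.28 dollars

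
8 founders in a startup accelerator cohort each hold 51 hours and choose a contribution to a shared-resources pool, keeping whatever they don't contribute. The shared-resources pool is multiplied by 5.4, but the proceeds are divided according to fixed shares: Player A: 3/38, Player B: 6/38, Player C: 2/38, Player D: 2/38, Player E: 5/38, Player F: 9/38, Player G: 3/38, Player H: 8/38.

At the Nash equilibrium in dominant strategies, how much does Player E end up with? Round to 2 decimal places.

Each unit j contributes comes back to j as 5.4 × (j's share), so j prefers to contribute only if that share exceeds 1/5.4 = 0.1852; otherwise keeping the unit dominates.
The shares above 0.1852 belong to Player F and Player H, contributing 51 each; the remaining 6 contribute 0. Total contributed: 102.
Player E keeps 51 and receives 5.4 × 102 × 5/38 = 72.47 from the shared-resources pool, for a payoff of 123.47.

123.47 hours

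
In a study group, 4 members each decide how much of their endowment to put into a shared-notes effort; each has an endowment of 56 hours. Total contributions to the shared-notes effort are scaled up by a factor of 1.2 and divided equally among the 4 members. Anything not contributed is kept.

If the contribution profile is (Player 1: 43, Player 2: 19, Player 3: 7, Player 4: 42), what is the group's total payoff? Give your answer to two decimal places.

246.20 hours

Total contributed: 43 + 19 + 7 + 42 = 111; total kept: 4 × 56 − 111 = 113.
The shared-notes effort pays out 1.2 × 111 = 133.20 in aggregate.
Group total = 113 + 133.20 = 246.20.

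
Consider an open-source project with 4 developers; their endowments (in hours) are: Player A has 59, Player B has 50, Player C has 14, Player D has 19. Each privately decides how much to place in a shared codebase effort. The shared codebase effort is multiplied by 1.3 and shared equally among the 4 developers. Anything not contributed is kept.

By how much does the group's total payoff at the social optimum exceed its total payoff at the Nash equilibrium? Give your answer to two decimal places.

42.60 hours

The private return per contributed unit is 1.3/4 = 0.3250 < 1 for every player regardless of endowment, so the Nash equilibrium is zero contribution and the group total is Σ E_j = 59 + 50 + 14 + 19 = 142.
Each contributed unit returns 1.300 to the group, so the social optimum is full contribution by everyone: group total = 1.300 × 142 = 184.60.
Efficiency loss = (1.300 − 1) × 142 = 42.60.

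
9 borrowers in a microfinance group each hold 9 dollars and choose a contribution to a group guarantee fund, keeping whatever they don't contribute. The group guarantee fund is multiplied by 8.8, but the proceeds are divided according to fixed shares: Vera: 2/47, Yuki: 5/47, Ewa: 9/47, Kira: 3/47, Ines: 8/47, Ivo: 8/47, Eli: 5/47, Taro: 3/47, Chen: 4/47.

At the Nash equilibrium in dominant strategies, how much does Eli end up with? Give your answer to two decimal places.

A player with share s gets back 8.8·s per unit contributed, so full contribution is dominant for anyone with s > 1/8.8 = 0.1136 and zero contribution is dominant for anyone below.
Ewa, Ines and Ivo are above the threshold, contributing 9 each; the remaining 6 contribute 0. Total contributed: 27.
Eli keeps 9 and receives 8.8 × 27 × 5/47 = 25.28 from the group guarantee fund, for a payoff of 34.28.

34.28 dollars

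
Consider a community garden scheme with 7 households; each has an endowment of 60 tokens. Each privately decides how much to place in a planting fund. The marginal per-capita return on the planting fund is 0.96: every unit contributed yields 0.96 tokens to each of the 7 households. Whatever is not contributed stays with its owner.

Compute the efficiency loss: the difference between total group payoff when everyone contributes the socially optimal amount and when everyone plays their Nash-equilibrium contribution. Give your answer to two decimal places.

2402.40 tokens

The private return per contributed unit is 0.96 < 1, so contributing 0 is dominant for every player. At the Nash equilibrium everyone keeps their 60, and the group total is 7 × 60 = 420.
Each contributed unit returns 6.720 to the group as a whole (0.96 to each of 7 players), which exceeds 1, so the social optimum is full contribution: group total = 6.720 × 420 = 2822.40.
Efficiency loss = 2822.40 − 420 = 2402.40.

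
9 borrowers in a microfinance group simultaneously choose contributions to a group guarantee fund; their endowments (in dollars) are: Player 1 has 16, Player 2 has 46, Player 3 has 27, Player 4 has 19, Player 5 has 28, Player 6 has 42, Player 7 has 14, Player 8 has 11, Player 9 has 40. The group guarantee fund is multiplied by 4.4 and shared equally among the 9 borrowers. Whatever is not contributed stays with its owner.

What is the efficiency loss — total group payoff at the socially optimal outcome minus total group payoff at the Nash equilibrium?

826.20 dollars

The private return per contributed unit is 4.4/9 = 0.4889 < 1 for every player regardless of endowment, so the Nash equilibrium is zero contribution and the group total is Σ E_j = 16 + 46 + 27 + 19 + 28 + 42 + 14 + 11 + 40 = 243.
Each contributed unit returns 4.400 to the group, so the social optimum is full contribution by everyone: group total = 4.400 × 243 = 1069.20.
Efficiency loss = (4.400 − 1) × 243 = 826.20.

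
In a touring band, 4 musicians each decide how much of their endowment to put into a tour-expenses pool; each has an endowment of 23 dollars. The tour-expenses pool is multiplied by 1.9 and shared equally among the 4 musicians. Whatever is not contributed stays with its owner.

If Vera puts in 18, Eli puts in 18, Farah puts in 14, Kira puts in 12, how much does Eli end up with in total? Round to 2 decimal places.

Total contributed: 18 + 18 + 14 + 12 = 62.
Each receives 1.9 × 62 / 4 = 29.45 from the tour-expenses pool.
Eli keeps 23 − 18 = 5, so Eli's payoff is 5 + 29.45 = 34.45.

34.45 dollars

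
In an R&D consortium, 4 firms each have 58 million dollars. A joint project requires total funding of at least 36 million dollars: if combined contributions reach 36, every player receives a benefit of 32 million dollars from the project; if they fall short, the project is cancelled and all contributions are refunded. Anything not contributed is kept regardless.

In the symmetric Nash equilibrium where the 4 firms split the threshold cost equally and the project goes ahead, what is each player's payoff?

81 million dollars

Equal share of the threshold: 36/4 = 9.
At this profile no one gains by cutting their contribution: any cut drops the total below 36, the project is cancelled, contributions are refunded, and the deviator ends with 58, which is less than 58 − 9 + 32 = 81. Contributing more than 9 just wastes the excess. So contributing exactly 9 is a best response.
Each player's payoff: 58 − 9 + 32 = 81.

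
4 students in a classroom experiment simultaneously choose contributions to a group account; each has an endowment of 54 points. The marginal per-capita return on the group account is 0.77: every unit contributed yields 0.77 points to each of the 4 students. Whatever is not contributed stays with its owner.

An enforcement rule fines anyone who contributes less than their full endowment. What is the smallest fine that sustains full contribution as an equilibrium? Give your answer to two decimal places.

Given the others contribute fully, the best deviation is to contribute 0 (any partial contribution still incurs the fine and gives up units whose private return 0.77 is below 1).
Deviating from 54 to 0 saves 54 points but forfeits the deviator's share of the drop in the group account: 0.77 × 54 = 41.58.
So the deviation gain is 54 − 41.58 = 12.42, and the fine must be at least 12.42 points to wipe it out.

12.42 points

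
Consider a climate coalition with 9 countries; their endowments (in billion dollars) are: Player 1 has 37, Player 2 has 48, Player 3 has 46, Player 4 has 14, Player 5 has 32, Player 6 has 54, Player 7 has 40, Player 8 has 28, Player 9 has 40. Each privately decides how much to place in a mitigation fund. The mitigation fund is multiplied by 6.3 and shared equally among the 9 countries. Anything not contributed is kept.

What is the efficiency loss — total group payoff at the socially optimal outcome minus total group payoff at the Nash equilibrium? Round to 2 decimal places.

1796.70 billion dollars

The private return per contributed unit is 6.3/9 = 0.7000 < 1 for every player regardless of endowment, so the Nash equilibrium is zero contribution and the group total is Σ E_j = 37 + 48 + 46 + 14 + 32 + 54 + 40 + 28 + 40 = 339.
Each contributed unit returns 6.300 to the group, so the social optimum is full contribution by everyone: group total = 6.300 × 339 = 2135.70.
Efficiency loss = (6.300 − 1) × 339 = 1796.70.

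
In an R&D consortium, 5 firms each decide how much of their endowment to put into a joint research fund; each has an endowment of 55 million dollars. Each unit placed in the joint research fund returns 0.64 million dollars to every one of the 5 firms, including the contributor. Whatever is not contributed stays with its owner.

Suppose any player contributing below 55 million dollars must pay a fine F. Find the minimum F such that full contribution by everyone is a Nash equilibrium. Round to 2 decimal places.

19.80 million dollars

Given the others contribute fully, the best deviation is to contribute 0 (any partial contribution still incurs the fine and gives up units whose private return 0.64 is below 1).
Deviating from 55 to 0 saves 55 million dollars but forfeits the deviator's share of the drop in the joint research fund: 0.64 × 55 = 35.20.
So the deviation gain is 55 − 35.20 = 19.80, and the fine must be at least 19.80 million dollars to wipe it out.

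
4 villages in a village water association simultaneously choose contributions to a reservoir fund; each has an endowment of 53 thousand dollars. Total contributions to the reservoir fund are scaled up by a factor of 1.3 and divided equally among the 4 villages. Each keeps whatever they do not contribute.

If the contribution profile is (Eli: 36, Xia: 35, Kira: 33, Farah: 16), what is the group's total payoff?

Total contributed: 36 + 35 + 33 + 16 = 120; total kept: 4 × 53 − 120 = 92.
The reservoir fund pays out 1.3 × 120 = 156.00 in aggregate.
Group total = 92 + 156.00 = 248.00.

248.00 thousand dollars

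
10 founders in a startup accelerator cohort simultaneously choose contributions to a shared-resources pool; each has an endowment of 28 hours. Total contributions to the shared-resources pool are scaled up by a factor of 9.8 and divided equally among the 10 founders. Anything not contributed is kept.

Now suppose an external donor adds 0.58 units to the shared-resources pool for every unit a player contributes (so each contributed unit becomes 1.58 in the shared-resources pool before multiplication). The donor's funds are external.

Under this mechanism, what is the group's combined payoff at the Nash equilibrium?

Under the mechanism each unit contributed yields 9.8 × 1.58 / 10 = 1.5484 back to its contributor per unit of net cost, which exceeds 1, making full contribution the dominant choice for everyone.
At the Nash equilibrium everyone contributes 28. Group total payoff = 9.8 × 1.58 × 280 = 4335.52.

4335.52 hours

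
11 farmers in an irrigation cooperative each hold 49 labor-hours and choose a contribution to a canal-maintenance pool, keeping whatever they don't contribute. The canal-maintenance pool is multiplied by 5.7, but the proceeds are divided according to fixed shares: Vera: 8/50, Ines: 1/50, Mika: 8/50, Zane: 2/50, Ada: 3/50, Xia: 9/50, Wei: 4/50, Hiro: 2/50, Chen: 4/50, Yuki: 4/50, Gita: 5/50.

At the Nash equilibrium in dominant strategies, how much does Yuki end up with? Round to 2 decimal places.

71.34 labor-hours

A player with share s gets back 5.7·s per unit contributed, so full contribution is dominant for anyone with s > 1/5.7 = 0.1754 and zero contribution is dominant for anyone below.
Xia alone (share 9/50) is above the threshold, contributing 49; the remaining 10 contribute 0. Total contributed: 49.
Yuki keeps 49 and receives 5.7 × 49 × 4/50 = 22.34 from the canal-maintenance pool, for a payoff of 71.34.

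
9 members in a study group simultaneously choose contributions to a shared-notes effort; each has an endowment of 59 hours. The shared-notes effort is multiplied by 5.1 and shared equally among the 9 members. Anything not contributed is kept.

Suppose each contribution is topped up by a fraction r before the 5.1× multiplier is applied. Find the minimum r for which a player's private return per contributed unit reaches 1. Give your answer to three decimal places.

With matching at rate r, one contributed unit becomes (1 + r) in the shared-notes effort and returns 5.1 × (1 + r) / 9 to the contributor.
Setting this equal to 1: 1 + r = 9/5.1 = 1.7647.
So the minimum matching rate is r = 1.7647 − 1 = 0.765.

0.765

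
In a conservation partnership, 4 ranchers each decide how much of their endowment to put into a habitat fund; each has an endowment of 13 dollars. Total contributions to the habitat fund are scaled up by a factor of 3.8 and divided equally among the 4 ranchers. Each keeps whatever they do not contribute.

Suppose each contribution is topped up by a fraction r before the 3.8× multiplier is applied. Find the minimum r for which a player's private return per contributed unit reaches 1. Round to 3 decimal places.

0.053

With matching at rate r, one contributed unit becomes (1 + r) in the habitat fund and returns 3.8 × (1 + r) / 4 to the contributor.
Setting this equal to 1: 1 + r = 4/3.8 = 1.0526.
So the minimum matching rate is r = 1.0526 − 1 = 0.053.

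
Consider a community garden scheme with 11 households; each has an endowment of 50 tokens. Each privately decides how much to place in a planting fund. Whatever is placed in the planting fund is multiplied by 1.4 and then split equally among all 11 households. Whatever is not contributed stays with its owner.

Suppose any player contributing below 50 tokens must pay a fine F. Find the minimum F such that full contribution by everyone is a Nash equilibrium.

Given the others contribute fully, the best deviation is to contribute 0 (any partial contribution still incurs the fine and gives up units whose private return 0.1273 is below 1).
Deviating from 50 to 0 saves 50 tokens but forfeits the deviator's share of the drop in the planting fund: 1.4/11 × 50 = 6.36.
So the deviation gain is 50 − 6.36 = 43.64, and the fine must be at least 43.64 tokens to wipe it out.

43.64 tokens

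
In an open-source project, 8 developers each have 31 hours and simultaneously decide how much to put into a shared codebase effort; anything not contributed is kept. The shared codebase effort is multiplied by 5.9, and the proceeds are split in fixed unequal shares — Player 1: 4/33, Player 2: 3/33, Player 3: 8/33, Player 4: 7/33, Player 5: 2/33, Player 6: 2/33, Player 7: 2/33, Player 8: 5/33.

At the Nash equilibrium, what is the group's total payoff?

551.80 hours

Each unit j contributes comes back to j as 5.9 × (j's share), so j prefers to contribute only if that share exceeds 1/5.9 = 0.1695; otherwise keeping the unit dominates.
Player 3 and Player 4 clear that bar, contributing 31 each; the remaining 6 contribute 0. Total contributed: 62.
The shared codebase effort pays out 5.9 × 62 = 365.80 in total (split across the unequal shares, but the aggregate is all that matters for the group sum).
The 6 free-riders keep 31 each, adding 186. Group total = 186 + 365.80 = 551.80.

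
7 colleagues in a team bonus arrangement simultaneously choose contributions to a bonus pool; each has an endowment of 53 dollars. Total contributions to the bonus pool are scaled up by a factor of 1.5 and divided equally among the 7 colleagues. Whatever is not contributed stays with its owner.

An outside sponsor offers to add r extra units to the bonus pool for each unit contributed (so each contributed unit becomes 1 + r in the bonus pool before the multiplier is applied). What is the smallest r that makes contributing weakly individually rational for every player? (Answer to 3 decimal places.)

With matching at rate r, one contributed unit becomes (1 + r) in the bonus pool and returns 1.5 × (1 + r) / 7 to the contributor.
Setting this equal to 1: 1 + r = 7/1.5 = 4.6667.
So the minimum matching rate is r = 4.6667 − 1 = 3.667.

3.667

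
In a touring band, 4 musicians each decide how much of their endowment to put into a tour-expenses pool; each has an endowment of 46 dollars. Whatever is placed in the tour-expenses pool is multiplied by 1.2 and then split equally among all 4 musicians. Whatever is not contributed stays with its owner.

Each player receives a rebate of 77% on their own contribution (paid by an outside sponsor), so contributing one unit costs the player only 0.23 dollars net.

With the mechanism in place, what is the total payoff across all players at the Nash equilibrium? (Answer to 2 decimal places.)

Under the mechanism each unit contributed yields (1.2/4) / 0.23 = 1.3043 back to its contributor per unit of net cost, which exceeds 1, making full contribution the dominant choice for everyone.
So the Nash equilibrium is full contribution by all 4; the group earns 4 × (46 × 0.77 + 1.2 × 46) = 362.48.

362.48 dollars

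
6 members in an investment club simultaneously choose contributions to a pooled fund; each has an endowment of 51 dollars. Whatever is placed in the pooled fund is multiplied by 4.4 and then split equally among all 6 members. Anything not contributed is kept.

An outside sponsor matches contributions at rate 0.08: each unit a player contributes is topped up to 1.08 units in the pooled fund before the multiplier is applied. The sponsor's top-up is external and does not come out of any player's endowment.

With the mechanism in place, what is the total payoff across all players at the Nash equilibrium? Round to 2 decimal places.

Even with the mechanism, each unit contributed returns only 4.4 × 1.08 / 6 = 0.7920 per unit of net cost, so contributing nothing is still dominant.
Everyone keeps their endowment and the group total is 6 × 51 = 306.

306.00 dollars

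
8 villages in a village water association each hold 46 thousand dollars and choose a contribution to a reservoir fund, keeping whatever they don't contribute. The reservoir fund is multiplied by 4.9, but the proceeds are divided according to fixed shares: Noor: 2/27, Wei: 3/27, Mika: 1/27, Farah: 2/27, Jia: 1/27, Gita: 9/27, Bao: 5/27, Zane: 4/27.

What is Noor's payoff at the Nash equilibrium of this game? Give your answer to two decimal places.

62.70 thousand dollars

Each unit j contributes comes back to j as 4.9 × (j's share), so j prefers to contribute only if that share exceeds 1/4.9 = 0.2041; otherwise keeping the unit dominates.
Gita alone (share 9/27) is above the threshold, contributing 46; the remaining 7 contribute 0. Total contributed: 46.
Noor keeps 46 and receives 4.9 × 46 × 2/27 = 16.70 from the reservoir fund, for a payoff of 62.70.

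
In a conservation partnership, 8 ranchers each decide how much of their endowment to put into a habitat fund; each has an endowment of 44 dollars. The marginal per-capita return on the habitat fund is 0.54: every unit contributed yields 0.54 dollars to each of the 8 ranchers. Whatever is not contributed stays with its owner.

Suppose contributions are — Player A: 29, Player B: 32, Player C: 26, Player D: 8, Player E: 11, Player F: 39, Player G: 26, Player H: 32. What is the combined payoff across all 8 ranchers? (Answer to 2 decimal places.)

1025.96 dollars

Total contributed: 29 + 32 + 26 + 8 + 11 + 39 + 26 + 32 = 203; total kept: 8 × 44 − 203 = 149.
The habitat fund pays out 0.54 × 8 × 203 = 876.96 in aggregate.
Group total = 149 + 876.96 = 1025.96.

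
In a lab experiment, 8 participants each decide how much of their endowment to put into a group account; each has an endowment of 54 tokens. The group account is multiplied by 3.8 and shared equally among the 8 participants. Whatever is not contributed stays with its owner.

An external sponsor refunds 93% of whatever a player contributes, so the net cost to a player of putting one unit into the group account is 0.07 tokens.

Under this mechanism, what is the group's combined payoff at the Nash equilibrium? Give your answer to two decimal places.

2043.36 tokens

The effective private return per unit is now (3.8/8) / 0.07 = 6.7857 > 1, so every player's dominant strategy flips to full contribution.
At the Nash equilibrium everyone contributes 54. Group total payoff = 8 × (54 × 0.93 + 3.8 × 54) = 2043.36.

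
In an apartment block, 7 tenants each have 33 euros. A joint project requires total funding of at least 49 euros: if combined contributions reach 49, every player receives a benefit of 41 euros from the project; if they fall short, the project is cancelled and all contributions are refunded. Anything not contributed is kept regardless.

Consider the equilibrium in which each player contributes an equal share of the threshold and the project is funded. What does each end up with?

Equal share of the threshold: 49/7 = 7.
At this profile no one gains by cutting their contribution: any cut drops the total below 49, the project is cancelled, contributions are refunded, and the deviator ends with 33, which is less than 33 − 7 + 41 = 67. Contributing more than 7 just wastes the excess. So contributing exactly 7 is a best response.
Each player's payoff: 33 − 7 + 41 = 67.

67 euros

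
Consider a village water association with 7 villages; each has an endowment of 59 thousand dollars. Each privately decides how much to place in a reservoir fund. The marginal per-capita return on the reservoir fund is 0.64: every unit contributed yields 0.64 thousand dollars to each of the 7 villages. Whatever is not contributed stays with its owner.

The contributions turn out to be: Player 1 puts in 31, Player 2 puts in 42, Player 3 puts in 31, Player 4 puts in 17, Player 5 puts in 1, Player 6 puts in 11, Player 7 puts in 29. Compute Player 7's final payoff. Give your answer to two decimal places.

Total contributed: 31 + 42 + 31 + 17 + 1 + 11 + 29 = 162.
Each receives 0.64 × 162 = 103.68 from the reservoir fund.
Player 7 keeps 59 − 29 = 30, so Player 7's payoff is 30 + 103.68 = 133.68.

133.68 thousand dollars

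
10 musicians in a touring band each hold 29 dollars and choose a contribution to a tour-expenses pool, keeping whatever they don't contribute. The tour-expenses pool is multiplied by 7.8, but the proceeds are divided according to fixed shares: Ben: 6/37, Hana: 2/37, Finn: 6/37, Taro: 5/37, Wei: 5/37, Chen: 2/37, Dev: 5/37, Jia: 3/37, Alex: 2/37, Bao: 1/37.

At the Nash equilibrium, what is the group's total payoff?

1276.00 dollars

Each unit j contributes comes back to j as 7.8 × (j's share), so j prefers to contribute only if that share exceeds 1/7.8 = 0.1282; otherwise keeping the unit dominates.
The shares above 0.1282 belong to Ben, Finn, Taro, Wei and Dev, contributing 29 each; the remaining 5 contribute 0. Total contributed: 145.
The tour-expenses pool pays out 7.8 × 145 = 1131.00 in total (split across the unequal shares, but the aggregate is all that matters for the group sum).
The 5 free-riders keep 29 each, adding 145. Group total = 145 + 1131.00 = 1276.00.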